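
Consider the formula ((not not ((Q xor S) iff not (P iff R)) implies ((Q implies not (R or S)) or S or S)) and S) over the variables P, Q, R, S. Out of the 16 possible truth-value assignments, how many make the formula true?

P  Q  R  S  |  φ
T  T  T  T  |  T
T  T  T  F  |  F
T  T  F  T  |  T
T  T  F  F  |  F
T  F  T  T  |  T
T  F  T  F  |  F
T  F  F  T  |  T
T  F  F  F  |  F
F  T  T  T  |  T
F  T  T  F  |  F
F  T  F  T  |  T
F  T  F  F  |  F
F  F  T  T  |  T
F  F  T  F  |  F
F  F  F  T  |  T
F  F  F  F  |  F
The formula is true on 8 of the 16 rows.

8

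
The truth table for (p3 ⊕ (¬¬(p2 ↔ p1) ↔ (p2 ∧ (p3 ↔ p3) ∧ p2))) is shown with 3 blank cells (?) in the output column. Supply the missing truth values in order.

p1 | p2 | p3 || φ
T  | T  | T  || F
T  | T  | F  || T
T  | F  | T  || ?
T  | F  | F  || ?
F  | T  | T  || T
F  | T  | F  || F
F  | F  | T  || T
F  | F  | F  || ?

F, T, F

Row p1=T, p2=F, p3=T: (¬¬(p2 ↔ p1) ↔ (p2 ∧ (p3 ↔ p3) ∧ p2)) = T, so the formula = F.
Row p1=T, p2=F, p3=F: (¬¬(p2 ↔ p1) ↔ (p2 ∧ (p3 ↔ p3) ∧ p2)) = T, so the formula = T.
Row p1=F, p2=F, p3=F: (¬¬(p2 ↔ p1) ↔ (p2 ∧ (p3 ↔ p3) ∧ p2)) = F, so the formula = F.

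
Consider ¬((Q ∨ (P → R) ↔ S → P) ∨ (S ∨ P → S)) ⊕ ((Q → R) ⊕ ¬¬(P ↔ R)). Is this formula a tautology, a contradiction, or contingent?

contingent

P | Q | R | S || φ
F | F | F | F || F
F | F | F | T || F
F | F | T | F || T
F | F | T | T || T
F | T | F | F || T
F | T | F | T || T
F | T | T | F || T
F | T | T | T || T
T | F | F | F || F
T | F | F | T || T
T | F | T | F || F
T | F | T | T || F
T | T | F | F || F
T | T | F | T || F
T | T | T | F || F
T | T | T | T || F
7 of 16 rows are T, so the formula is contingent.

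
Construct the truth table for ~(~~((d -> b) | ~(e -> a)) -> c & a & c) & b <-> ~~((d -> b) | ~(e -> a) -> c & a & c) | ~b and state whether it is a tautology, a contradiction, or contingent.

a  b  c  d  e  |  φ
T  T  T  T  T  |  F
T  T  T  T  F  |  F
T  T  T  F  T  |  F
T  T  T  F  F  |  F
T  T  F  T  T  |  F
T  T  F  T  F  |  F
T  T  F  F  T  |  F
T  T  F  F  F  |  F
T  F  T  T  T  |  F
T  F  T  T  F  |  F
T  F  T  F  T  |  F
T  F  T  F  F  |  F
T  F  F  T  T  |  F
T  F  F  T  F  |  F
T  F  F  F  T  |  F
T  F  F  F  F  |  F
F  T  T  T  T  |  F
F  T  T  T  F  |  F
F  T  T  F  T  |  F
F  T  T  F  F  |  F
F  T  F  T  T  |  F
F  T  F  T  F  |  F
F  T  F  F  T  |  F
F  T  F  F  F  |  F
F  F  T  T  T  |  F
F  F  T  T  F  |  F
F  F  T  F  T  |  F
F  F  T  F  F  |  F
F  F  F  T  T  |  F
F  F  F  T  F  |  F
F  F  F  F  T  |  F
F  F  F  F  F  |  F
Every row is F, so the formula is a contradiction.

contradiction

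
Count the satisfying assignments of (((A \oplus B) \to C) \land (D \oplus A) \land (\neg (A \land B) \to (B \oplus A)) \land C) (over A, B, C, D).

3

A | B | C | D || φ
T | T | T | T || F
T | T | T | F || T
T | T | F | T || F
T | T | F | F || F
T | F | T | T || F
T | F | T | F || T
T | F | F | T || F
T | F | F | F || F
F | T | T | T || T
F | T | T | F || F
F | T | F | T || F
F | T | F | F || F
F | F | T | T || F
F | F | T | F || F
F | F | F | T || F
F | F | F | F || F
The formula is true on 3 of the 16 rows.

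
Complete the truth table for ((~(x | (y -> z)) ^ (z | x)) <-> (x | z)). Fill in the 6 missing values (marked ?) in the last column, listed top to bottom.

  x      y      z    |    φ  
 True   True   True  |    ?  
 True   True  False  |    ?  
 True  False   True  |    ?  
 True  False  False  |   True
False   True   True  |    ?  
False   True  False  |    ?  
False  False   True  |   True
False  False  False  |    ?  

Row x=True, y=True, z=True: (~(x | (y -> z)) ^ (z | x)) = True, (x | z) = True, so the formula = True.
Row x=True, y=True, z=False: (~(x | (y -> z)) ^ (z | x)) = True, (x | z) = True, so the formula = True.
Row x=True, y=False, z=True: (~(x | (y -> z)) ^ (z | x)) = True, (x | z) = True, so the formula = True.
Row x=False, y=True, z=True: (~(x | (y -> z)) ^ (z | x)) = True, (x | z) = True, so the formula = True.
Row x=False, y=True, z=False: (~(x | (y -> z)) ^ (z | x)) = True, (x | z) = False, so the formula = False.
Row x=False, y=False, z=False: (~(x | (y -> z)) ^ (z | x)) = False, (x | z) = False, so the formula = True.

True, True, True, True, False, True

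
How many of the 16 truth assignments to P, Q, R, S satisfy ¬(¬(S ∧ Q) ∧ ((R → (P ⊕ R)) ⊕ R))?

P | Q | R | S | (S ∧ Q) | ¬(S ∧ Q) | (P ⊕ R) | (R → (P ⊕ R)) | ((R → (P ⊕ R)) ⊕ R) | φ
- | - | - | - | ------- | -------- | ------- | ------------- | ------------------- | -
T | T | T | T |    T    |    F     |    F    |       F       |          T          | T
T | T | T | F |    F    |    T     |    F    |       F       |          T          | F
T | T | F | T |    T    |    F     |    T    |       T       |          T          | T
T | T | F | F |    F    |    T     |    T    |       T       |          T          | F
T | F | T | T |    F    |    T     |    F    |       F       |          T          | F
T | F | T | F |    F    |    T     |    F    |       F       |          T          | F
T | F | F | T |    F    |    T     |    T    |       T       |          T          | F
T | F | F | F |    F    |    T     |    T    |       T       |          T          | F
F | T | T | T |    T    |    F     |    T    |       T       |          F          | T
F | T | T | F |    F    |    T     |    T    |       T       |          F          | T
F | T | F | T |    T    |    F     |    F    |       T       |          T          | T
F | T | F | F |    F    |    T     |    F    |       T       |          T          | F
F | F | T | T |    F    |    T     |    T    |       T       |          F          | T
F | F | T | F |    F    |    T     |    T    |       T       |          F          | T
F | F | F | T |    F    |    T     |    F    |       T       |          T          | F
F | F | F | F |    F    |    T     |    F    |       T       |          T          | F
The formula is true on 7 of the 16 rows.

7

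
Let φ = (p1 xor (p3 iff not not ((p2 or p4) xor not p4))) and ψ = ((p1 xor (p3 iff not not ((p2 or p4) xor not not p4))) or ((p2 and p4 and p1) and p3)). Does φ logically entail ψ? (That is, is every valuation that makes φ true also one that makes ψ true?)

no

  p1  |   p2  |   p3  |   p4  ||   φ   |   ψ  
False | False | False | False || False |  True
False | False | False |  True || False |  True
False | False |  True | False ||  True | False
False | False |  True |  True ||  True | False
False |  True | False | False ||  True | False
False |  True | False |  True || False |  True
False |  True |  True | False || False |  True
False |  True |  True |  True ||  True | False
 True | False | False | False ||  True | False
 True | False | False |  True ||  True | False
 True | False |  True | False || False |  True
 True | False |  True |  True || False |  True
 True |  True | False | False || False |  True
 True |  True | False |  True ||  True | False
 True |  True |  True | False ||  True | False
 True |  True |  True |  True || False |  True
At p1=False, p2=False, p3=True, p4=False we have φ true but ψ false, so φ does not entail ψ.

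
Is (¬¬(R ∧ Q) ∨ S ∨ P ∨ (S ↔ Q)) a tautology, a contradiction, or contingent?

P | Q | R | S | (¬¬(R ∧ Q) ∨ S ∨ P ∨ (S ↔ Q))
- | - | - | - | -----------------------------
T | T | T | T |               T              
T | T | T | F |               T              
T | T | F | T |               T              
T | T | F | F |               T              
T | F | T | T |               T              
T | F | T | F |               T              
T | F | F | T |               T              
T | F | F | F |               T              
F | T | T | T |               T              
F | T | T | F |               T              
F | T | F | T |               T              
F | T | F | F |               F              
F | F | T | T |               T              
F | F | T | F |               T              
F | F | F | T |               T              
F | F | F | F |               T              
15 of 16 rows are T, so the formula is contingent.

contingent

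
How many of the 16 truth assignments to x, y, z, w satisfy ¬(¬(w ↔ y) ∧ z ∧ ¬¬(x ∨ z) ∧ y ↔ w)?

10

x | y | z | w || φ
1 | 1 | 1 | 1 || 1
1 | 1 | 1 | 0 || 1
1 | 1 | 0 | 1 || 1
1 | 1 | 0 | 0 || 0
1 | 0 | 1 | 1 || 1
1 | 0 | 1 | 0 || 0
1 | 0 | 0 | 1 || 1
1 | 0 | 0 | 0 || 0
0 | 1 | 1 | 1 || 1
0 | 1 | 1 | 0 || 1
0 | 1 | 0 | 1 || 1
0 | 1 | 0 | 0 || 0
0 | 0 | 1 | 1 || 1
0 | 0 | 1 | 0 || 0
0 | 0 | 0 | 1 || 1
0 | 0 | 0 | 0 || 0
The formula is true on 10 of the 16 rows.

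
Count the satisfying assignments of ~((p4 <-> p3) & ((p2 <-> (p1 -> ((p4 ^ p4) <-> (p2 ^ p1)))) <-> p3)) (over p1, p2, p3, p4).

12

  p1  |   p2  |   p3  |   p4  || (p4 <-> p3) | (p4 ^ p4) | (p2 ^ p1) | ((p4 ^ p4) <-> (p2 ^ p1)) |   φ  
False | False | False | False ||     True    |   False   |   False   |            True           | False
False | False | False |  True ||    False    |   False   |   False   |            True           |  True
False | False |  True | False ||    False    |   False   |   False   |            True           |  True
False | False |  True |  True ||     True    |   False   |   False   |            True           |  True
False |  True | False | False ||     True    |   False   |    True   |           False           |  True
False |  True | False |  True ||    False    |   False   |    True   |           False           |  True
False |  True |  True | False ||    False    |   False   |    True   |           False           |  True
False |  True |  True |  True ||     True    |   False   |    True   |           False           | False
 True | False | False | False ||     True    |   False   |    True   |           False           |  True
 True | False | False |  True ||    False    |   False   |    True   |           False           |  True
 True | False |  True | False ||    False    |   False   |    True   |           False           |  True
 True | False |  True |  True ||     True    |   False   |    True   |           False           | False
 True |  True | False | False ||     True    |   False   |   False   |            True           |  True
 True |  True | False |  True ||    False    |   False   |   False   |            True           |  True
 True |  True |  True | False ||    False    |   False   |   False   |            True           |  True
 True |  True |  True |  True ||     True    |   False   |   False   |            True           | False
The formula is true on 12 of the 16 rows.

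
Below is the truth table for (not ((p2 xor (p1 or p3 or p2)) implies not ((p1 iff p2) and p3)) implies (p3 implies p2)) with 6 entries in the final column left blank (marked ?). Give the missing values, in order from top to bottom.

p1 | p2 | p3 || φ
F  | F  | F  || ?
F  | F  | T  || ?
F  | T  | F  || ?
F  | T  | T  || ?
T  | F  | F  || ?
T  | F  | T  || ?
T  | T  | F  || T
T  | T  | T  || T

Row p1=F, p2=F, p3=F: not ((p2 xor (p1 or p3 or p2)) implies not ((p1 iff p2) and p3)) = F, (p3 implies p2) = T, so the formula = T.
Row p1=F, p2=F, p3=T: not ((p2 xor (p1 or p3 or p2)) implies not ((p1 iff p2) and p3)) = T, (p3 implies p2) = F, so the formula = F.
Row p1=F, p2=T, p3=F: not ((p2 xor (p1 or p3 or p2)) implies not ((p1 iff p2) and p3)) = F, (p3 implies p2) = T, so the formula = T.
Row p1=F, p2=T, p3=T: not ((p2 xor (p1 or p3 or p2)) implies not ((p1 iff p2) and p3)) = F, (p3 implies p2) = T, so the formula = T.
Row p1=T, p2=F, p3=F: not ((p2 xor (p1 or p3 or p2)) implies not ((p1 iff p2) and p3)) = F, (p3 implies p2) = T, so the formula = T.
Row p1=T, p2=F, p3=T: not ((p2 xor (p1 or p3 or p2)) implies not ((p1 iff p2) and p3)) = F, (p3 implies p2) = F, so the formula = T.

T, F, T, T, T, T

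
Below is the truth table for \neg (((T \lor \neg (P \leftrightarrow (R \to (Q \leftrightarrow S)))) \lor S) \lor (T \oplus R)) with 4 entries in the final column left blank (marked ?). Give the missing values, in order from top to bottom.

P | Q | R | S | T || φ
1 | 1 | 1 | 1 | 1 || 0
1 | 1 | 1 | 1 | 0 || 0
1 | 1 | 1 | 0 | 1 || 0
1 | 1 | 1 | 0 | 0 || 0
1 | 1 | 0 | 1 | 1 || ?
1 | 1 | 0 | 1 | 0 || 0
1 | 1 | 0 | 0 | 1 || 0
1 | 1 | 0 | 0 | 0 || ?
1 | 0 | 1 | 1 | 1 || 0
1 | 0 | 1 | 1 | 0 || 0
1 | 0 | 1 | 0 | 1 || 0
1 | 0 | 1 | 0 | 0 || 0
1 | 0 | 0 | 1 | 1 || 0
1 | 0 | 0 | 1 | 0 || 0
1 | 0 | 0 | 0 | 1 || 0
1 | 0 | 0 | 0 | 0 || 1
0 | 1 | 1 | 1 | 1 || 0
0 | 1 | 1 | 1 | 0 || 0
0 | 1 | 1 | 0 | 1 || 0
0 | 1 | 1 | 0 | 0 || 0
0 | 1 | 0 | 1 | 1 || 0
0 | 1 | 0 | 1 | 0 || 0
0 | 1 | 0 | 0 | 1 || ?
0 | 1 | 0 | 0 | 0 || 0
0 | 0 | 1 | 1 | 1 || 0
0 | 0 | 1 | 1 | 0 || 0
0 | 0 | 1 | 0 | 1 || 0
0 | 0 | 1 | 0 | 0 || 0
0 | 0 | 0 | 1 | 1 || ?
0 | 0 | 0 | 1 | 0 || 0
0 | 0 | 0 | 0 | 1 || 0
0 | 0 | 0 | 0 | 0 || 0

Row 5: ((T \lor \neg (P \leftrightarrow (R \to (Q \leftrightarrow S)))) \lor S) = 1, (T \oplus R) = 1, (((T \lor \neg (P \leftrightarrow (R \to (Q \leftrightarrow S)))) \lor S) \lor (T \oplus R)) = 1, so the formula = 0.
Row 8: ((T \lor \neg (P \leftrightarrow (R \to (Q \leftrightarrow S)))) \lor S) = 0, (T \oplus R) = 0, (((T \lor \neg (P \leftrightarrow (R \to (Q \leftrightarrow S)))) \lor S) \lor (T \oplus R)) = 0, so the formula = 1.
Row 23: ((T \lor \neg (P \leftrightarrow (R \to (Q \leftrightarrow S)))) \lor S) = 1, (T \oplus R) = 1, (((T \lor \neg (P \leftrightarrow (R \to (Q \leftrightarrow S)))) \lor S) \lor (T \oplus R)) = 1, so the formula = 0.
Row 29: ((T \lor \neg (P \leftrightarrow (R \to (Q \leftrightarrow S)))) \lor S) = 1, (T \oplus R) = 1, (((T \lor \neg (P \leftrightarrow (R \to (Q \leftrightarrow S)))) \lor S) \lor (T \oplus R)) = 1, so the formula = 0.

0, 1, 0, 0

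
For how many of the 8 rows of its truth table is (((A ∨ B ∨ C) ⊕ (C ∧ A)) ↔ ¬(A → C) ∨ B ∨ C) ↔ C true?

2

A  B  C  |  (A ∨ B ∨ C)  (C ∧ A)  ((A ∨ B ∨ C) ⊕ (C ∧ A))  (A → C)  ¬(A → C)  (B ∨ C)  (¬(A → C) ∨ (B ∨ C))  φ
1  1  1  |       1          1                0                1        0         1              1            0
1  1  0  |       1          0                1                0        1         1              1            0
1  0  1  |       1          1                0                1        0         1              1            0
1  0  0  |       1          0                1                0        1         0              1            0
0  1  1  |       1          0                1                1        0         1              1            1
0  1  0  |       1          0                1                1        0         1              1            0
0  0  1  |       1          0                1                1        0         1              1            1
0  0  0  |       0          0                0                1        0         0              0            0
The formula is true on 2 of the 8 rows.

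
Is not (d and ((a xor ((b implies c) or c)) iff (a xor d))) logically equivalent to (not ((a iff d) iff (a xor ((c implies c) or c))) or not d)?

not equivalent

a  b  c  d  |  φ  ψ
T  T  T  T  |  F  T
T  T  T  F  |  T  T
T  T  F  T  |  T  T
T  T  F  F  |  T  T
T  F  T  T  |  F  T
T  F  T  F  |  T  T
T  F  F  T  |  F  T
T  F  F  F  |  T  T
F  T  T  T  |  F  T
F  T  T  F  |  T  T
F  T  F  T  |  T  T
F  T  F  F  |  T  T
F  F  T  T  |  F  T
F  F  T  F  |  T  T
F  F  F  T  |  F  T
F  F  F  F  |  T  T
The columns differ at a=T, b=T, c=T, d=T (φ=F, ψ=T), so they are not equivalent.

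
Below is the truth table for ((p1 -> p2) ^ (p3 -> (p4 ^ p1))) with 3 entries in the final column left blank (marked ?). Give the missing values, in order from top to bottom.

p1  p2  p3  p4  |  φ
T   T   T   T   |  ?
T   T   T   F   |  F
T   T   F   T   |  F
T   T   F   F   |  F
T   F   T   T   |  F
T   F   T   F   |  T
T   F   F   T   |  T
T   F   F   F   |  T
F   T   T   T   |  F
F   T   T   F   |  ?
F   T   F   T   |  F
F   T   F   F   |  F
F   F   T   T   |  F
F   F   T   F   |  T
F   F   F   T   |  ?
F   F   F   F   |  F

Row p1=T, p2=T, p3=T, p4=T: (p1 -> p2) = T, (p3 -> (p4 ^ p1)) = F, so the formula = T.
Row p1=F, p2=T, p3=T, p4=F: (p1 -> p2) = T, (p3 -> (p4 ^ p1)) = F, so the formula = T.
Row p1=F, p2=F, p3=F, p4=T: (p1 -> p2) = T, (p3 -> (p4 ^ p1)) = T, so the formula = F.

T, T, F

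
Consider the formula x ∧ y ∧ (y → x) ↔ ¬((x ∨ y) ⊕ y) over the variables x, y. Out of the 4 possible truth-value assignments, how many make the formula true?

2

x | y || φ
1 | 1 || 1
1 | 0 || 1
0 | 1 || 0
0 | 0 || 0
The formula is true on 2 of the 4 rows.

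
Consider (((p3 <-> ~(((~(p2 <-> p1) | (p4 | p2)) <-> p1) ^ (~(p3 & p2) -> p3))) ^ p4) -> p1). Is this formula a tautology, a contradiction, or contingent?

p1  p2  p3  p4     (p2 <-> p1)  ~(p2 <-> p1)  (p4 | p2)  (~(p2 <-> p1) | (p4 | p2))  (p3 & p2)  ~(p3 & p2)  (~(p3 & p2) -> p3)  φ
T   T   T   T           T            F            T                  T                   T          F               T           T
T   T   T   F           T            F            T                  T                   T          F               T           T
T   T   F   T           T            F            T                  T                   F          T               F           T
T   T   F   F           T            F            T                  T                   F          T               F           T
T   F   T   T           F            T            T                  T                   F          T               T           T
T   F   T   F           F            T            F                  T                   F          T               T           T
T   F   F   T           F            T            T                  T                   F          T               F           T
T   F   F   F           F            T            F                  T                   F          T               F           T
F   T   T   T           F            T            T                  T                   T          F               T           F
F   T   T   F           F            T            T                  T                   T          F               T           T
F   T   F   T           F            T            T                  T                   F          T               F           F
F   T   F   F           F            T            T                  T                   F          T               F           T
F   F   T   T           T            F            T                  T                   F          T               T           F
F   F   T   F           T            F            F                  F                   F          T               T           F
F   F   F   T           T            F            T                  T                   F          T               F           F
F   F   F   F           T            F            F                  F                   F          T               F           F
10 of 16 rows are T, so the formula is contingent.

contingent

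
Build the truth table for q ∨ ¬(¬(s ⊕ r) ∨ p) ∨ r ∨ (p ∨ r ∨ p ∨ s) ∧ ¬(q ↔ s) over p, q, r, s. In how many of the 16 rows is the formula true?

14

p | q | r | s | φ
- | - | - | - | -
T | T | T | T | T
T | T | T | F | T
T | T | F | T | T
T | T | F | F | T
T | F | T | T | T
T | F | T | F | T
T | F | F | T | T
T | F | F | F | F
F | T | T | T | T
F | T | T | F | T
F | T | F | T | T
F | T | F | F | T
F | F | T | T | T
F | F | T | F | T
F | F | F | T | T
F | F | F | F | F
The formula is true on 14 of the 16 rows.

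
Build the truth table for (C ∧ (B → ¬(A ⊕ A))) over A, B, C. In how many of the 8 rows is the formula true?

4

A  B  C  |  (C ∧ (B → ¬(A ⊕ A)))
T  T  T  |           T          
T  T  F  |           F          
T  F  T  |           T          
T  F  F  |           F          
F  T  T  |           T          
F  T  F  |           F          
F  F  T  |           T          
F  F  F  |           F          
The formula is true on 4 of the 8 rows.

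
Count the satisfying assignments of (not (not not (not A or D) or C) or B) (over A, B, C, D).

9

A  B  C  D  |  not A  (not A or D)  not (not A or D)  not not (not A or D)  (not not (not A or D) or C)  φ
F  F  F  F  |    T         T               F                   T                         T               F
F  F  F  T  |    T         T               F                   T                         T               F
F  F  T  F  |    T         T               F                   T                         T               F
F  F  T  T  |    T         T               F                   T                         T               F
F  T  F  F  |    T         T               F                   T                         T               T
F  T  F  T  |    T         T               F                   T                         T               T
F  T  T  F  |    T         T               F                   T                         T               T
F  T  T  T  |    T         T               F                   T                         T               T
T  F  F  F  |    F         F               T                   F                         F               T
T  F  F  T  |    F         T               F                   T                         T               F
T  F  T  F  |    F         F               T                   F                         T               F
T  F  T  T  |    F         T               F                   T                         T               F
T  T  F  F  |    F         F               T                   F                         F               T
T  T  F  T  |    F         T               F                   T                         T               T
T  T  T  F  |    F         F               T                   F                         T               T
T  T  T  T  |    F         T               F                   T                         T               T
The formula is true on 9 of the 16 rows.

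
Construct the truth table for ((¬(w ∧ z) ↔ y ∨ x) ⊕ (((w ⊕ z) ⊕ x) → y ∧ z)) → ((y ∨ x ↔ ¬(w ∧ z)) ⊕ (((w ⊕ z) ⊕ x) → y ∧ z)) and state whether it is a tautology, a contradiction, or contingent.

x | y | z | w || (w ∧ z) | ¬(w ∧ z) | (y ∨ x) | (¬(w ∧ z) ↔ (y ∨ x)) | (w ⊕ z) | ((w ⊕ z) ⊕ x) | (y ∧ z) | (((w ⊕ z) ⊕ x) → (y ∧ z)) | ((y ∨ x) ↔ ¬(w ∧ z)) | φ
F | F | F | F ||    F    |    T     |    F    |          F           |    F    |       F       |    F    |             T             |          F           | T
F | F | F | T ||    F    |    T     |    F    |          F           |    T    |       T       |    F    |             F             |          F           | T
F | F | T | F ||    F    |    T     |    F    |          F           |    T    |       T       |    F    |             F             |          F           | T
F | F | T | T ||    T    |    F     |    F    |          T           |    F    |       F       |    F    |             T             |          T           | T
F | T | F | F ||    F    |    T     |    T    |          T           |    F    |       F       |    F    |             T             |          T           | T
F | T | F | T ||    F    |    T     |    T    |          T           |    T    |       T       |    F    |             F             |          T           | T
F | T | T | F ||    F    |    T     |    T    |          T           |    T    |       T       |    T    |             T             |          T           | T
F | T | T | T ||    T    |    F     |    T    |          F           |    F    |       F       |    T    |             T             |          F           | T
T | F | F | F ||    F    |    T     |    T    |          T           |    F    |       T       |    F    |             F             |          T           | T
T | F | F | T ||    F    |    T     |    T    |          T           |    T    |       F       |    F    |             T             |          T           | T
T | F | T | F ||    F    |    T     |    T    |          T           |    T    |       F       |    F    |             T             |          T           | T
T | F | T | T ||    T    |    F     |    T    |          F           |    F    |       T       |    F    |             F             |          F           | T
T | T | F | F ||    F    |    T     |    T    |          T           |    F    |       T       |    F    |             F             |          T           | T
T | T | F | T ||    F    |    T     |    T    |          T           |    T    |       F       |    F    |             T             |          T           | T
T | T | T | F ||    F    |    T     |    T    |          T           |    T    |       F       |    T    |             T             |          T           | T
T | T | T | T ||    T    |    F     |    T    |          F           |    F    |       T       |    T    |             T             |          F           | T
Every row is T, so the formula is a tautology.

tautology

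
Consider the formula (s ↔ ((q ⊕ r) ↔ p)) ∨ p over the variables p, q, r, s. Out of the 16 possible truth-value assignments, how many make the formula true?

12

p  q  r  s  |  ((s ↔ ((q ⊕ r) ↔ p)) ∨ p)
1  1  1  1  |              1            
1  1  1  0  |              1            
1  1  0  1  |              1            
1  1  0  0  |              1            
1  0  1  1  |              1            
1  0  1  0  |              1            
1  0  0  1  |              1            
1  0  0  0  |              1            
0  1  1  1  |              1            
0  1  1  0  |              0            
0  1  0  1  |              0            
0  1  0  0  |              1            
0  0  1  1  |              0            
0  0  1  0  |              1            
0  0  0  1  |              1            
0  0  0  0  |              0            
The formula is true on 12 of the 16 rows.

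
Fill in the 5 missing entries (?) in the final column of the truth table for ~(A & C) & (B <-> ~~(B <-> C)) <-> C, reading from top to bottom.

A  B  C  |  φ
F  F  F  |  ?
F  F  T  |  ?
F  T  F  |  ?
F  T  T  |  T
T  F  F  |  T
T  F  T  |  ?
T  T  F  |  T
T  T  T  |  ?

Row A=F, B=F, C=F: (~(A & C) & (B <-> ~~(B <-> C))) = F, so the formula = T.
Row A=F, B=F, C=T: (~(A & C) & (B <-> ~~(B <-> C))) = T, so the formula = T.
Row A=F, B=T, C=F: (~(A & C) & (B <-> ~~(B <-> C))) = F, so the formula = T.
Row A=T, B=F, C=T: (~(A & C) & (B <-> ~~(B <-> C))) = F, so the formula = F.
Row A=T, B=T, C=T: (~(A & C) & (B <-> ~~(B <-> C))) = F, so the formula = F.

T, T, T, F, F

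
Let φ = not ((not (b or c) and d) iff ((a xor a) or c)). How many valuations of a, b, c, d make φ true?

10

a | b | c | d || (b or c) | not (b or c) | (not (b or c) and d) | (a xor a) | ((a xor a) or c) | φ
F | F | F | F ||    F     |      T       |          F           |     F     |        F         | F
F | F | F | T ||    F     |      T       |          T           |     F     |        F         | T
F | F | T | F ||    T     |      F       |          F           |     F     |        T         | T
F | F | T | T ||    T     |      F       |          F           |     F     |        T         | T
F | T | F | F ||    T     |      F       |          F           |     F     |        F         | F
F | T | F | T ||    T     |      F       |          F           |     F     |        F         | F
F | T | T | F ||    T     |      F       |          F           |     F     |        T         | T
F | T | T | T ||    T     |      F       |          F           |     F     |        T         | T
T | F | F | F ||    F     |      T       |          F           |     F     |        F         | F
T | F | F | T ||    F     |      T       |          T           |     F     |        F         | T
T | F | T | F ||    T     |      F       |          F           |     F     |        T         | T
T | F | T | T ||    T     |      F       |          F           |     F     |        T         | T
T | T | F | F ||    T     |      F       |          F           |     F     |        F         | F
T | T | F | T ||    T     |      F       |          F           |     F     |        F         | F
T | T | T | F ||    T     |      F       |          F           |     F     |        T         | T
T | T | T | T ||    T     |      F       |          F           |     F     |        T         | T
The formula is true on 10 of the 16 rows.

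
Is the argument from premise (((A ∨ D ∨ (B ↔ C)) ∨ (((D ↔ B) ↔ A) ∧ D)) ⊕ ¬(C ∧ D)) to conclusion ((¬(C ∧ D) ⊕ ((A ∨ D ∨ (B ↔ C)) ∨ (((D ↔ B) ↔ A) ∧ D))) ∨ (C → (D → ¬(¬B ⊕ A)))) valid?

yes

A  B  C  D  |  φ  ψ
T  T  T  T  |  T  T
T  T  T  F  |  F  T
T  T  F  T  |  F  T
T  T  F  F  |  F  T
T  F  T  T  |  T  T
T  F  T  F  |  F  T
T  F  F  T  |  F  T
T  F  F  F  |  F  T
F  T  T  T  |  T  T
F  T  T  F  |  F  T
F  T  F  T  |  F  T
F  T  F  F  |  T  T
F  F  T  T  |  T  T
F  F  T  F  |  T  T
F  F  F  T  |  F  T
F  F  F  F  |  F  T
In every row where φ is true, ψ is also true, so φ ⊨ ψ.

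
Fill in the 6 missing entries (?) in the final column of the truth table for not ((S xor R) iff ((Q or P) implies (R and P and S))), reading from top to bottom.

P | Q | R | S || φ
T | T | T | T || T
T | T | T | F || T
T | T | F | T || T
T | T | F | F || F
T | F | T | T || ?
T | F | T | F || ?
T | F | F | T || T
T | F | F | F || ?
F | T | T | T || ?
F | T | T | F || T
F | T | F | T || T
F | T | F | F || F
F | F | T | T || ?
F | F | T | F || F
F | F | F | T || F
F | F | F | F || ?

Row P=T, Q=F, R=T, S=T: (S xor R) = F, ((Q or P) implies (R and P and S)) = T, ((S xor R) iff ((Q or P) implies (R and P and S))) = F, so the formula = T.
Row P=T, Q=F, R=T, S=F: (S xor R) = T, ((Q or P) implies (R and P and S)) = F, ((S xor R) iff ((Q or P) implies (R and P and S))) = F, so the formula = T.
Row P=T, Q=F, R=F, S=F: (S xor R) = F, ((Q or P) implies (R and P and S)) = F, ((S xor R) iff ((Q or P) implies (R and P and S))) = T, so the formula = F.
Row P=F, Q=T, R=T, S=T: (S xor R) = F, ((Q or P) implies (R and P and S)) = F, ((S xor R) iff ((Q or P) implies (R and P and S))) = T, so the formula = F.
Row P=F, Q=F, R=T, S=T: (S xor R) = F, ((Q or P) implies (R and P and S)) = T, ((S xor R) iff ((Q or P) implies (R and P and S))) = F, so the formula = T.
Row P=F, Q=F, R=F, S=F: (S xor R) = F, ((Q or P) implies (R and P and S)) = T, ((S xor R) iff ((Q or P) implies (R and P and S))) = F, so the formula = T.

T, T, F, F, T, T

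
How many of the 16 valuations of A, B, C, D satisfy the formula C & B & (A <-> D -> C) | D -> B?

12

A  B  C  D  |  φ
T  T  T  T  |  T
T  T  T  F  |  T
T  T  F  T  |  T
T  T  F  F  |  T
T  F  T  T  |  F
T  F  T  F  |  T
T  F  F  T  |  F
T  F  F  F  |  T
F  T  T  T  |  T
F  T  T  F  |  T
F  T  F  T  |  T
F  T  F  F  |  T
F  F  T  T  |  F
F  F  T  F  |  T
F  F  F  T  |  F
F  F  F  F  |  T
The formula is true on 12 of the 16 rows.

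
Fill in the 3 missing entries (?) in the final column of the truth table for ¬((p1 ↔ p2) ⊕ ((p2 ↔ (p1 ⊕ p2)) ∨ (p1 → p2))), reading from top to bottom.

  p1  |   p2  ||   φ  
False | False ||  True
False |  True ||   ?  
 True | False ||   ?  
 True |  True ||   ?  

Row p1=False, p2=True: (p1 ↔ p2) = False, ((p2 ↔ (p1 ⊕ p2)) ∨ (p1 → p2)) = True, ((p1 ↔ p2) ⊕ ((p2 ↔ (p1 ⊕ p2)) ∨ (p1 → p2))) = True, so the formula = False.
Row p1=True, p2=False: (p1 ↔ p2) = False, ((p2 ↔ (p1 ⊕ p2)) ∨ (p1 → p2)) = False, ((p1 ↔ p2) ⊕ ((p2 ↔ (p1 ⊕ p2)) ∨ (p1 → p2))) = False, so the formula = True.
Row p1=True, p2=True: (p1 ↔ p2) = True, ((p2 ↔ (p1 ⊕ p2)) ∨ (p1 → p2)) = True, ((p1 ↔ p2) ⊕ ((p2 ↔ (p1 ⊕ p2)) ∨ (p1 → p2))) = False, so the formula = True.

False, True, True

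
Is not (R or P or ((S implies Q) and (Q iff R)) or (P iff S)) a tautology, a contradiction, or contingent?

contingent

P  Q  R  S  |  φ
1  1  1  1  |  0
1  1  1  0  |  0
1  1  0  1  |  0
1  1  0  0  |  0
1  0  1  1  |  0
1  0  1  0  |  0
1  0  0  1  |  0
1  0  0  0  |  0
0  1  1  1  |  0
0  1  1  0  |  0
0  1  0  1  |  1
0  1  0  0  |  0
0  0  1  1  |  0
0  0  1  0  |  0
0  0  0  1  |  1
0  0  0  0  |  0
2 of 16 rows are 1, so the formula is contingent.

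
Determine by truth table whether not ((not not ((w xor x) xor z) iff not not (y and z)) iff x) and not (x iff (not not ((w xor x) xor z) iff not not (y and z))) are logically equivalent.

x  y  z  w  |  φ  ψ
F  F  F  F  |  T  T
F  F  F  T  |  F  F
F  F  T  F  |  F  F
F  F  T  T  |  T  T
F  T  F  F  |  T  T
F  T  F  T  |  F  F
F  T  T  F  |  T  T
F  T  T  T  |  F  F
T  F  F  F  |  T  T
T  F  F  T  |  F  F
T  F  T  F  |  F  F
T  F  T  T  |  T  T
T  T  F  F  |  T  T
T  T  F  T  |  F  F
T  T  T  F  |  T  T
T  T  T  T  |  F  F
The columns for φ and ψ agree on every row, so they are logically equivalent.

equivalent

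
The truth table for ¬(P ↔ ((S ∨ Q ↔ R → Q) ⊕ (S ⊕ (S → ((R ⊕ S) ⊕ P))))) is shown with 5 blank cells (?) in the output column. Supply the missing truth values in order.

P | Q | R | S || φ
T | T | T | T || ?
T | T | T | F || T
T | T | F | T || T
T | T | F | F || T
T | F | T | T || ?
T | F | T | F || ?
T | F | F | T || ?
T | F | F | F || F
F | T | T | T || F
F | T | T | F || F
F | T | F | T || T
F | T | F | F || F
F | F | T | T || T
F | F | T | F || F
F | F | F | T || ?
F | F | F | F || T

Row P=T, Q=T, R=T, S=T: ((S ∨ Q ↔ R → Q) ⊕ (S ⊕ (S → ((R ⊕ S) ⊕ P)))) = T, (P ↔ ((S ∨ Q ↔ R → Q) ⊕ (S ⊕ (S → ((R ⊕ S) ⊕ P))))) = T, so the formula = F.
Row P=T, Q=F, R=T, S=T: ((S ∨ Q ↔ R → Q) ⊕ (S ⊕ (S → ((R ⊕ S) ⊕ P)))) = F, (P ↔ ((S ∨ Q ↔ R → Q) ⊕ (S ⊕ (S → ((R ⊕ S) ⊕ P))))) = F, so the formula = T.
Row P=T, Q=F, R=T, S=F: ((S ∨ Q ↔ R → Q) ⊕ (S ⊕ (S → ((R ⊕ S) ⊕ P)))) = F, (P ↔ ((S ∨ Q ↔ R → Q) ⊕ (S ⊕ (S → ((R ⊕ S) ⊕ P))))) = F, so the formula = T.
Row P=T, Q=F, R=F, S=T: ((S ∨ Q ↔ R → Q) ⊕ (S ⊕ (S → ((R ⊕ S) ⊕ P)))) = F, (P ↔ ((S ∨ Q ↔ R → Q) ⊕ (S ⊕ (S → ((R ⊕ S) ⊕ P))))) = F, so the formula = T.
Row P=F, Q=F, R=F, S=T: ((S ∨ Q ↔ R → Q) ⊕ (S ⊕ (S → ((R ⊕ S) ⊕ P)))) = T, (P ↔ ((S ∨ Q ↔ R → Q) ⊕ (S ⊕ (S → ((R ⊕ S) ⊕ P))))) = F, so the formula = T.

F, T, T, T, T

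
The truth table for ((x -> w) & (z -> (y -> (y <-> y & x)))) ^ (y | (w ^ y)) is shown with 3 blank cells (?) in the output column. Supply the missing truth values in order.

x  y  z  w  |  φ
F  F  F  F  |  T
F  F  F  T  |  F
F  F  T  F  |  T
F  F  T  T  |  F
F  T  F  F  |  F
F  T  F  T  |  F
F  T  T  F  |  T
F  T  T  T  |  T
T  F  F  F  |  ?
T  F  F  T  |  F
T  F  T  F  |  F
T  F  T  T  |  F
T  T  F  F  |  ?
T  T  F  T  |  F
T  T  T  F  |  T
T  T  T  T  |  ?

F, T, F

Row x=T, y=F, z=F, w=F: ((x -> w) & (z -> (y -> (y <-> y & x)))) = F, (y | (w ^ y)) = F, so the formula = F.
Row x=T, y=T, z=F, w=F: ((x -> w) & (z -> (y -> (y <-> y & x)))) = F, (y | (w ^ y)) = T, so the formula = T.
Row x=T, y=T, z=T, w=T: ((x -> w) & (z -> (y -> (y <-> y & x)))) = T, (y | (w ^ y)) = T, so the formula = F.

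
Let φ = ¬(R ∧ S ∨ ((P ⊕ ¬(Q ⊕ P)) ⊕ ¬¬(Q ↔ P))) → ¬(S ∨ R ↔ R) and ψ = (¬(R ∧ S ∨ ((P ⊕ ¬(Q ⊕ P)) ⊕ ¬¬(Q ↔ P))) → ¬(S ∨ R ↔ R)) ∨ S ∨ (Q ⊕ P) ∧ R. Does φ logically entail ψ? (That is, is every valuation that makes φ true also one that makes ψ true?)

P | Q | R | S | φ | ψ
- | - | - | - | - | -
F | F | F | F | F | F
F | F | F | T | T | T
F | F | T | F | F | F
F | F | T | T | T | T
F | T | F | F | F | F
F | T | F | T | T | T
F | T | T | F | F | T
F | T | T | T | T | T
T | F | F | F | T | T
T | F | F | T | T | T
T | F | T | F | T | T
T | F | T | T | T | T
T | T | F | F | T | T
T | T | F | T | T | T
T | T | T | F | T | T
T | T | T | T | T | T
In every row where φ is true, ψ is also true, so φ ⊨ ψ.

yes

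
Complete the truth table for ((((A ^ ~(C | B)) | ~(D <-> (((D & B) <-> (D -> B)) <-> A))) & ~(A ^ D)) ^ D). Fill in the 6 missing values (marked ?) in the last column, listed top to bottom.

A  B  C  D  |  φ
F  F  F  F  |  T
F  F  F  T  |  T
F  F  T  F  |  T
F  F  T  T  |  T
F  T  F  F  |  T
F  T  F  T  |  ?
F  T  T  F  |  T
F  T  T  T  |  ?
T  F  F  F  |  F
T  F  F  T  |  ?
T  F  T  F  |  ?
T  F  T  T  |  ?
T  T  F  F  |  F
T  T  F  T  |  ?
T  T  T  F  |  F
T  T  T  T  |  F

T, T, T, F, F, F

Row A=F, B=T, C=F, D=T: (((A ^ ~(C | B)) | ~(D <-> (((D & B) <-> (D -> B)) <-> A))) & ~(A ^ D)) = F, so the formula = T.
Row A=F, B=T, C=T, D=T: (((A ^ ~(C | B)) | ~(D <-> (((D & B) <-> (D -> B)) <-> A))) & ~(A ^ D)) = F, so the formula = T.
Row A=T, B=F, C=F, D=T: (((A ^ ~(C | B)) | ~(D <-> (((D & B) <-> (D -> B)) <-> A))) & ~(A ^ D)) = F, so the formula = T.
Row A=T, B=F, C=T, D=F: (((A ^ ~(C | B)) | ~(D <-> (((D & B) <-> (D -> B)) <-> A))) & ~(A ^ D)) = F, so the formula = F.
Row A=T, B=F, C=T, D=T: (((A ^ ~(C | B)) | ~(D <-> (((D & B) <-> (D -> B)) <-> A))) & ~(A ^ D)) = T, so the formula = F.
Row A=T, B=T, C=F, D=T: (((A ^ ~(C | B)) | ~(D <-> (((D & B) <-> (D -> B)) <-> A))) & ~(A ^ D)) = T, so the formula = F.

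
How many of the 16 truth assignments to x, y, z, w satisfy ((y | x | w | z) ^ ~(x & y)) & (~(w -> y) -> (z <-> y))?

5

x | y | z | w || φ
T | T | T | T || T
T | T | T | F || T
T | T | F | T || T
T | T | F | F || T
T | F | T | T || F
T | F | T | F || F
T | F | F | T || F
T | F | F | F || F
F | T | T | T || F
F | T | T | F || F
F | T | F | T || F
F | T | F | F || F
F | F | T | T || F
F | F | T | F || F
F | F | F | T || F
F | F | F | F || T
The formula is true on 5 of the 16 rows.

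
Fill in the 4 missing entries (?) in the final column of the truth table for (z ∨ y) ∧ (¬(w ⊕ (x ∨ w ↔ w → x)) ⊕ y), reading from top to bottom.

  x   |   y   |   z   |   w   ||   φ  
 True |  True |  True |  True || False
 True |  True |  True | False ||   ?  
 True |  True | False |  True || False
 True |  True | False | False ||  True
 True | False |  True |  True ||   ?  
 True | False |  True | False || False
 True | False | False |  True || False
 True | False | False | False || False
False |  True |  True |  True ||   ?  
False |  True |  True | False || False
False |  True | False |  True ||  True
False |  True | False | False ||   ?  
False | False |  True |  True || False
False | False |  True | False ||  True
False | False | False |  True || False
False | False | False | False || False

True, True, True, False

Row x=True, y=True, z=True, w=False: (z ∨ y) = True, (¬(w ⊕ (x ∨ w ↔ w → x)) ⊕ y) = True, so the formula = True.
Row x=True, y=False, z=True, w=True: (z ∨ y) = True, (¬(w ⊕ (x ∨ w ↔ w → x)) ⊕ y) = True, so the formula = True.
Row x=False, y=True, z=True, w=True: (z ∨ y) = True, (¬(w ⊕ (x ∨ w ↔ w → x)) ⊕ y) = True, so the formula = True.
Row x=False, y=True, z=False, w=False: (z ∨ y) = True, (¬(w ⊕ (x ∨ w ↔ w → x)) ⊕ y) = False, so the formula = False.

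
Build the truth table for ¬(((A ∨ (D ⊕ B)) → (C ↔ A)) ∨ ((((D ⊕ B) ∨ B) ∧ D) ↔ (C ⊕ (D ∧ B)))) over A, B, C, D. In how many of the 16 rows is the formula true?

A | B | C | D | φ
- | - | - | - | -
0 | 0 | 0 | 0 | 0
0 | 0 | 0 | 1 | 0
0 | 0 | 1 | 0 | 0
0 | 0 | 1 | 1 | 0
0 | 1 | 0 | 0 | 0
0 | 1 | 0 | 1 | 0
0 | 1 | 1 | 0 | 1
0 | 1 | 1 | 1 | 0
1 | 0 | 0 | 0 | 0
1 | 0 | 0 | 1 | 1
1 | 0 | 1 | 0 | 0
1 | 0 | 1 | 1 | 0
1 | 1 | 0 | 0 | 0
1 | 1 | 0 | 1 | 0
1 | 1 | 1 | 0 | 0
1 | 1 | 1 | 1 | 0
The formula is true on 2 of the 16 rows.

2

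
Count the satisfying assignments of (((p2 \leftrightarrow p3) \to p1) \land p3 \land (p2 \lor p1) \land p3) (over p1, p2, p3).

2

p1 | p2 | p3 || φ
F  | F  | F  || F
F  | F  | T  || F
F  | T  | F  || F
F  | T  | T  || F
T  | F  | F  || F
T  | F  | T  || T
T  | T  | F  || F
T  | T  | T  || T
The formula is true on 2 of the 8 rows.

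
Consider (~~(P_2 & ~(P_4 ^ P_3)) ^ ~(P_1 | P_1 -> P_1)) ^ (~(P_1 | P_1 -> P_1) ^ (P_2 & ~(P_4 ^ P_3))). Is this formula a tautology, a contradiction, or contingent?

P_1 | P_2 | P_3 | P_4 | φ
--- | --- | --- | --- | -
 F  |  F  |  F  |  F  | F
 F  |  F  |  F  |  T  | F
 F  |  F  |  T  |  F  | F
 F  |  F  |  T  |  T  | F
 F  |  T  |  F  |  F  | F
 F  |  T  |  F  |  T  | F
 F  |  T  |  T  |  F  | F
 F  |  T  |  T  |  T  | F
 T  |  F  |  F  |  F  | F
 T  |  F  |  F  |  T  | F
 T  |  F  |  T  |  F  | F
 T  |  F  |  T  |  T  | F
 T  |  T  |  F  |  F  | F
 T  |  T  |  F  |  T  | F
 T  |  T  |  T  |  F  | F
 T  |  T  |  T  |  T  | F
Every row is F, so the formula is a contradiction.

contradiction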